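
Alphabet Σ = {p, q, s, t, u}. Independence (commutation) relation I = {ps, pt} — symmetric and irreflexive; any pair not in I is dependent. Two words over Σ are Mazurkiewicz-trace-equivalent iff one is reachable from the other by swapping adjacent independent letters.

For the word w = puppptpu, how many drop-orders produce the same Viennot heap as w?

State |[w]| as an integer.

#0=p has no predecessor
#1=u depends on [0:p]
#2=p depends on [1:u]
#3=p depends on [2:p]
#4=p depends on [3:p]
#5=t depends on [1:u]
#6=p depends on [4:p]
#7=u depends on [5:t, 6:p]
sources: [0:p]
N(rest) = Σ N(rest − s) over sources s of rest; N(one piece) = 1:
  size 1 → [7]=1
  size 2 → [5,7]=1  [6,7]=1
  size 3 → [4,6,7]=1  [5,6,7]=2
  size 4 → [3,4,6,7]=1  [4,5,6,7]=3
  size 5 → [2,3,4,6,7]=1  [3,4,5,6,7]=4
  size 6 → [2,3,4,5,6,7]=5
  first=0(p) contributes 5

5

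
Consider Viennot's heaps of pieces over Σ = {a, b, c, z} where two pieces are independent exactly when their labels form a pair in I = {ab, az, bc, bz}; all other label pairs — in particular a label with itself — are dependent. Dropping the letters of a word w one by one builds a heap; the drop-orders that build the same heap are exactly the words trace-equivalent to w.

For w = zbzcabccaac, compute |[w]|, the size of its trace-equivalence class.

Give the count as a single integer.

#0=z has no predecessor
#1=b has no predecessor
#2=z depends on [0:z]
#3=c depends on [2:z]
#4=a depends on [3:c]
#5=b depends on [1:b]
#6=c depends on [4:a]
#7=c depends on [6:c]
#8=a depends on [7:c]
#9=a depends on [8:a]
#10=c depends on [9:a]
sources: [0:z, 1:b]
N(rest) = Σ N(rest − s) over sources s of rest; N(one piece) = 1:
  size 1 → [5]=1  [10]=1
  size 2 → [1,5]=1  [5,10]=2  [9,10]=1
  size 3 → [1,5,10]=3  [5,9,10]=3  [8,9,10]=1
  size 4 → [1,5,9,10]=6  [5,8,9,10]=4  [7,8,9,10]=1
  size 5 → [1,5,8,9,10]=10  [5,7,8,9,10]=5  [6,7,8,9,10]=1
  size 6 → [1,5,7,8,9,10]=15  [4,6,7,8,9,10]=1  [5,6,7,8,9,10]=6
  size 7 → [1,5,6,7,8,9,10]=21  [3,4,6,7,8,9,10]=1  [4,5,6,7,8,9,10]=7
  size 8 → [1,4,5,6,7,8,9,10]=28  [2,3,4,6,7,8,9,10]=1  [3,4,5,6,7,8,9,10]=8
  size 9 → [0,2,3,4,6,7,8,9,10]=1  [1,3,4,5,6,7,8,9,10]=36  [2,3,4,5,6,7,8,9,10]=9
  first=0(z) contributes 45
  first=1(b) contributes 10
|[w]| = 55

55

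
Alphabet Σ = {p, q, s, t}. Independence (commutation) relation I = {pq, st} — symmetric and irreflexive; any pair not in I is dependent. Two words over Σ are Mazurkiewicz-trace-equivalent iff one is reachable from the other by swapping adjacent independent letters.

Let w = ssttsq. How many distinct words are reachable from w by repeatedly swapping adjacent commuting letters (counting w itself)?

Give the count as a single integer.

0(s) covers ∅
1(s) covers 0:s
2(t) covers ∅
3(t) covers 2:t
4(s) covers 1:s
5(q) covers 3:t, 4:s
floor of heap: 0:s, 2:t
completions by unplaced set U, small U first (add the entries for U minus each lowest piece of U):
  |U|=1: {5}:1
  |U|=2: {3,5}:1  {4,5}:1
  |U|=3: {1,4,5}:1  {2,3,5}:1  {3,4,5}:2
  |U|=4: {0,1,4,5}:1  {1,3,4,5}:3  {2,3,4,5}:3
  start at 0(s): 6
  start at 2(t): 4
sum over floor = 10

10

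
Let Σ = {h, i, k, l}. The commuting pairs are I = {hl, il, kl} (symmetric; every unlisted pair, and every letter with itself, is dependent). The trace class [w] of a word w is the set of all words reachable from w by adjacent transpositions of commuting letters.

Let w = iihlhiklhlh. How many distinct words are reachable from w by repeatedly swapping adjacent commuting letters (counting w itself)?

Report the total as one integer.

165

piece 0:i — minimal
piece 1:i rests on {0:i}
piece 2:h rests on {1:i}
piece 3:l — minimal
piece 4:h rests on {2:h}
piece 5:i rests on {4:h}
piece 6:k rests on {5:i}
piece 7:l rests on {3:l}
piece 8:h rests on {6:k}
piece 9:l rests on {7:l}
piece 10:h rests on {8:h}
minimal pieces: {0:i, 3:l}
ways to finish when only these pieces remain (= sum over removing one remaining piece with nothing left below it):
  1 left: {9}→1  {10}→1
  2 left: {7,9}→1  {8,10}→1  {9,10}→2
  3 left: {3,7,9}→1  {6,8,10}→1  {7,9,10}→3  {8,9,10}→3
  4 left: {3,7,9,10}→4  {5,6,8,10}→1  {6,8,9,10}→4  {7,8,9,10}→6
  5 left: {3,7,8,9,10}→10  {4,5,6,8,10}→1  {5,6,8,9,10}→5  {6,7,8,9,10}→10
  6 left: {2,4,5,6,8,10}→1  {3,6,7,8,9,10}→20  {4,5,6,8,9,10}→6  {5,6,7,8,9,10}→15
  7 left: {1,2,4,5,6,8,10}→1  {2,4,5,6,8,9,10}→7  {3,5,6,7,8,9,10}→35  {4,5,6,7,8,9,10}→21
  8 left: {0,1,2,4,5,6,8,10}→1  {1,2,4,5,6,8,9,10}→8  {2,4,5,6,7,8,9,10}→28  {3,4,5,6,7,8,9,10}→56
  9 left: {0,1,2,4,5,6,8,9,10}→9  {1,2,4,5,6,7,8,9,10}→36  {2,3,4,5,6,7,8,9,10}→84
  placing 0:i first → 120 extensions
  placing 3:l first → 45 extensions
total linear extensions = 165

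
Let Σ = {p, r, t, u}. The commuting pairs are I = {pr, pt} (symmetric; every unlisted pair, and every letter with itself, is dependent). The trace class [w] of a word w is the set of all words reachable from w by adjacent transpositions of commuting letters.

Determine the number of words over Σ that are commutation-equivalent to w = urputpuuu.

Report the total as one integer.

piece 0:u — minimal
piece 1:r rests on {0:u}
piece 2:p rests on {0:u}
piece 3:u rests on {1:r, 2:p}
piece 4:t rests on {3:u}
piece 5:p rests on {3:u}
piece 6:u rests on {4:t, 5:p}
piece 7:u rests on {6:u}
piece 8:u rests on {7:u}
minimal pieces: {0:u}
ways to finish when only these pieces remain (= sum over removing one remaining piece with nothing left below it):
  1 left: {8}→1
  2 left: {7,8}→1
  3 left: {6,7,8}→1
  4 left: {4,6,7,8}→1  {5,6,7,8}→1
  5 left: {4,5,6,7,8}→2
  6 left: {3,4,5,6,7,8}→2
  7 left: {1,3,4,5,6,7,8}→2  {2,3,4,5,6,7,8}→2
  placing 0:u first → 4 extensions

4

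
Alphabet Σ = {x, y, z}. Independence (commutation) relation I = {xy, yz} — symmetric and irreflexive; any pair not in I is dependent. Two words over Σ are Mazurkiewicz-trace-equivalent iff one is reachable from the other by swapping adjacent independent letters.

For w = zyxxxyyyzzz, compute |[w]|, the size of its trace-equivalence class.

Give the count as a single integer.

drop 0:z onto floor
drop 1:y onto floor
drop 2:x onto {0:z}
drop 3:x onto {2:x}
drop 4:x onto {3:x}
drop 5:y onto {1:y}
drop 6:y onto {5:y}
drop 7:y onto {6:y}
drop 8:z onto {4:x}
drop 9:z onto {8:z}
drop 10:z onto {9:z}
ground layer = {0:z, 1:y}
drop-orders for the pieces not yet dropped (sum over which currently-grounded one goes next):
  1 to go: {7} 1  {10} 1
  2 to go: {6,7} 1  {7,10} 2  {9,10} 1
  3 to go: {5,6,7} 1  {6,7,10} 3  {7,9,10} 3  {8,9,10} 1
  4 to go: {1,5,6,7} 1  {4,8,9,10} 1  {5,6,7,10} 4  {6,7,9,10} 6  {7,8,9,10} 4
  5 to go: {1,5,6,7,10} 5  {3,4,8,9,10} 1  {4,7,8,9,10} 5  {5,6,7,9,10} 10  {6,7,8,9,10} 10
  6 to go: {1,5,6,7,9,10} 15  {2,3,4,8,9,10} 1  {3,4,7,8,9,10} 6  {4,6,7,8,9,10} 15  {5,6,7,8,9,10} 20
  7 to go: {0,2,3,4,8,9,10} 1  {1,5,6,7,8,9,10} 35  {2,3,4,7,8,9,10} 7  {3,4,6,7,8,9,10} 21  {4,5,6,7,8,9,10} 35
  8 to go: {0,2,3,4,7,8,9,10} 8  {1,4,5,6,7,8,9,10} 70  {2,3,4,6,7,8,9,10} 28  {3,4,5,6,7,8,9,10} 56
  9 to go: {0,2,3,4,6,7,8,9,10} 36  {1,3,4,5,6,7,8,9,10} 126  {2,3,4,5,6,7,8,9,10} 84
  if 0:z drops first: 210 orders
  if 1:y drops first: 120 orders
heap linearizations: 330

330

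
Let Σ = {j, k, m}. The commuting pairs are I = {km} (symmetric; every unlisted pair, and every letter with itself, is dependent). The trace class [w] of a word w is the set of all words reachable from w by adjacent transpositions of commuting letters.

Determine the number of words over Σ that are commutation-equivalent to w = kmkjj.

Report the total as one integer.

piece 0:k — minimal
piece 1:m — minimal
piece 2:k rests on {0:k}
piece 3:j rests on {1:m, 2:k}
piece 4:j rests on {3:j}
minimal pieces: {0:k, 1:m}
ways to finish when only these pieces remain (= sum over removing one remaining piece with nothing left below it):
  1 left: {4}→1
  2 left: {3,4}→1
  3 left: {1,3,4}→1  {2,3,4}→1
  placing 0:k first → 2 extensions
  placing 1:m first → 1 extensions
total linear extensions = 3

3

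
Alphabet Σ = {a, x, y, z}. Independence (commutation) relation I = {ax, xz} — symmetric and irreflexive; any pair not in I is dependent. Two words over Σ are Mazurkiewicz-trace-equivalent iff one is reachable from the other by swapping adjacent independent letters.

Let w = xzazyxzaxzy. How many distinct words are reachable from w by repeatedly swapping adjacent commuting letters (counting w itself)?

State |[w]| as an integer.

40

#0=x has no predecessor
#1=z has no predecessor
#2=a depends on [1:z]
#3=z depends on [2:a]
#4=y depends on [0:x, 3:z]
#5=x depends on [4:y]
#6=z depends on [4:y]
#7=a depends on [6:z]
#8=x depends on [5:x]
#9=z depends on [7:a]
#10=y depends on [8:x, 9:z]
sources: [0:x, 1:z]
N(rest) = Σ N(rest − s) over sources s of rest; N(one piece) = 1:
  size 1 → [10]=1
  size 2 → [8,10]=1  [9,10]=1
  size 3 → [5,8,10]=1  [7,9,10]=1  [8,9,10]=2
  size 4 → [5,8,9,10]=3  [6,7,9,10]=1  [7,8,9,10]=3
  size 5 → [5,7,8,9,10]=6  [6,7,8,9,10]=4
  size 6 → [5,6,7,8,9,10]=10
  size 7 → [4,5,6,7,8,9,10]=10
  size 8 → [0,4,5,6,7,8,9,10]=10  [3,4,5,6,7,8,9,10]=10
  size 9 → [0,3,4,5,6,7,8,9,10]=20  [2,3,4,5,6,7,8,9,10]=10
  first=0(x) contributes 10
  first=1(z) contributes 30
|[w]| = 40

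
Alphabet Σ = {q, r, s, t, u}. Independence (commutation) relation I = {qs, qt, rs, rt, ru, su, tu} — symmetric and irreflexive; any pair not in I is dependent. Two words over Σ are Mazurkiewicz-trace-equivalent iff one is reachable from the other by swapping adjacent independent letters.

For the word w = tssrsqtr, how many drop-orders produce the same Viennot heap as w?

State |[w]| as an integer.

56

drop 0:t onto floor
drop 1:s onto {0:t}
drop 2:s onto {1:s}
drop 3:r onto floor
drop 4:s onto {2:s}
drop 5:q onto {3:r}
drop 6:t onto {4:s}
drop 7:r onto {5:q}
ground layer = {0:t, 3:r}
drop-orders for the pieces not yet dropped (sum over which currently-grounded one goes next):
  1 to go: {6} 1  {7} 1
  2 to go: {4,6} 1  {5,7} 1  {6,7} 2
  3 to go: {2,4,6} 1  {3,5,7} 1  {4,6,7} 3  {5,6,7} 3
  4 to go: {1,2,4,6} 1  {2,4,6,7} 4  {3,5,6,7} 4  {4,5,6,7} 6
  5 to go: {0,1,2,4,6} 1  {1,2,4,6,7} 5  {2,4,5,6,7} 10  {3,4,5,6,7} 10
  6 to go: {0,1,2,4,6,7} 6  {1,2,4,5,6,7} 15  {2,3,4,5,6,7} 20
  if 0:t drops first: 35 orders
  if 3:r drops first: 21 orders
heap linearizations: 56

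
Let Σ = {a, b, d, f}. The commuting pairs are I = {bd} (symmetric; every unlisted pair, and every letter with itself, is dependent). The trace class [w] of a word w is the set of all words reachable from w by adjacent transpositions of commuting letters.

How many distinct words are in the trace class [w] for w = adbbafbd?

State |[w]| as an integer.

drop 0:a onto floor
drop 1:d onto {0:a}
drop 2:b onto {0:a}
drop 3:b onto {2:b}
drop 4:a onto {1:d, 3:b}
drop 5:f onto {4:a}
drop 6:b onto {5:f}
drop 7:d onto {5:f}
ground layer = {0:a}
drop-orders for the pieces not yet dropped (sum over which currently-grounded one goes next):
  1 to go: {6} 1  {7} 1
  2 to go: {6,7} 2
  3 to go: {5,6,7} 2
  4 to go: {4,5,6,7} 2
  5 to go: {1,4,5,6,7} 2  {3,4,5,6,7} 2
  6 to go: {1,3,4,5,6,7} 4  {2,3,4,5,6,7} 2
  if 0:a drops first: 6 orders

6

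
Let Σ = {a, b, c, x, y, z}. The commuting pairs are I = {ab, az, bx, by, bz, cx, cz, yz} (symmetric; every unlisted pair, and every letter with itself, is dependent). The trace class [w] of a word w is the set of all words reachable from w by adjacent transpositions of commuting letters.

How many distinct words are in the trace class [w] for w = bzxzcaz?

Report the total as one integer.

31

#0=b has no predecessor
#1=z has no predecessor
#2=x depends on [1:z]
#3=z depends on [2:x]
#4=c depends on [0:b]
#5=a depends on [2:x, 4:c]
#6=z depends on [3:z]
sources: [0:b, 1:z]
N(rest) = Σ N(rest − s) over sources s of rest; N(one piece) = 1:
  size 1 → [5]=1  [6]=1
  size 2 → [3,6]=1  [4,5]=1  [5,6]=2
  size 3 → [0,4,5]=1  [3,5,6]=3  [4,5,6]=3
  size 4 → [0,4,5,6]=4  [2,3,5,6]=3  [3,4,5,6]=6
  size 5 → [0,3,4,5,6]=10  [1,2,3,5,6]=3  [2,3,4,5,6]=9
  first=0(b) contributes 12
  first=1(z) contributes 19
|[w]| = 31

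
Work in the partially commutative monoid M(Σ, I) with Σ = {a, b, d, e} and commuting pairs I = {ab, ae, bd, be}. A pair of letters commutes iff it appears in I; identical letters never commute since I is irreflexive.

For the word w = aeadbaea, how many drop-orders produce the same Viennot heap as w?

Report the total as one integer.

#0=a has no predecessor
#1=e has no predecessor
#2=a depends on [0:a]
#3=d depends on [1:e, 2:a]
#4=b has no predecessor
#5=a depends on [3:d]
#6=e depends on [3:d]
#7=a depends on [5:a]
sources: [0:a, 1:e, 4:b]
N(rest) = Σ N(rest − s) over sources s of rest; N(one piece) = 1:
  size 1 → [4]=1  [6]=1  [7]=1
  size 2 → [4,6]=2  [4,7]=2  [5,7]=1  [6,7]=2
  size 3 → [4,5,7]=3  [4,6,7]=6  [5,6,7]=3
  size 4 → [3,5,6,7]=3  [4,5,6,7]=12
  size 5 → [1,3,5,6,7]=3  [2,3,5,6,7]=3  [3,4,5,6,7]=15
  size 6 → [0,2,3,5,6,7]=3  [1,2,3,5,6,7]=6  [1,3,4,5,6,7]=18  [2,3,4,5,6,7]=18
  first=0(a) contributes 42
  first=1(e) contributes 21
  first=4(b) contributes 9
|[w]| = 72

72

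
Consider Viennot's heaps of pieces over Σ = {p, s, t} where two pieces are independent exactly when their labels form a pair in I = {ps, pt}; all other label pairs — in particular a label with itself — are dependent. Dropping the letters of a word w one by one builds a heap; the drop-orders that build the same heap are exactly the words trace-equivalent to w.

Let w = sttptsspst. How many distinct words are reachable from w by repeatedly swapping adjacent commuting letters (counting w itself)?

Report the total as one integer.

drop 0:s onto floor
drop 1:t onto {0:s}
drop 2:t onto {1:t}
drop 3:p onto floor
drop 4:t onto {2:t}
drop 5:s onto {4:t}
drop 6:s onto {5:s}
drop 7:p onto {3:p}
drop 8:s onto {6:s}
drop 9:t onto {8:s}
ground layer = {0:s, 3:p}
drop-orders for the pieces not yet dropped (sum over which currently-grounded one goes next):
  1 to go: {7} 1  {9} 1
  2 to go: {3,7} 1  {7,9} 2  {8,9} 1
  3 to go: {3,7,9} 3  {6,8,9} 1  {7,8,9} 3
  4 to go: {3,7,8,9} 6  {5,6,8,9} 1  {6,7,8,9} 4
  5 to go: {3,6,7,8,9} 10  {4,5,6,8,9} 1  {5,6,7,8,9} 5
  6 to go: {2,4,5,6,8,9} 1  {3,5,6,7,8,9} 15  {4,5,6,7,8,9} 6
  7 to go: {1,2,4,5,6,8,9} 1  {2,4,5,6,7,8,9} 7  {3,4,5,6,7,8,9} 21
  8 to go: {0,1,2,4,5,6,8,9} 1  {1,2,4,5,6,7,8,9} 8  {2,3,4,5,6,7,8,9} 28
  if 0:s drops first: 36 orders
  if 3:p drops first: 9 orders
heap linearizations: 45

45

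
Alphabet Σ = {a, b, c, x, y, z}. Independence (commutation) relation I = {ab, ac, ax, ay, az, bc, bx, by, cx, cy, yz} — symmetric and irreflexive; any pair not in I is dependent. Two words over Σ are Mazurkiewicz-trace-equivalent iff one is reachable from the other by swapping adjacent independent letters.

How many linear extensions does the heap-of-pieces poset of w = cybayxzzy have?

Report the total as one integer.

#0=c has no predecessor
#1=y has no predecessor
#2=b has no predecessor
#3=a has no predecessor
#4=y depends on [1:y]
#5=x depends on [4:y]
#6=z depends on [0:c, 2:b, 5:x]
#7=z depends on [6:z]
#8=y depends on [5:x]
sources: [0:c, 1:y, 2:b, 3:a]
N(rest) = Σ N(rest − s) over sources s of rest; N(one piece) = 1:
  size 1 → [3]=1  [7]=1  [8]=1
  size 2 → [3,7]=2  [3,8]=2  [6,7]=1  [7,8]=2
  size 3 → [0,6,7]=1  [2,6,7]=1  [3,6,7]=3  [3,7,8]=6  [6,7,8]=3
  size 4 → [0,2,6,7]=2  [0,3,6,7]=4  [0,6,7,8]=4  [2,3,6,7]=4  [2,6,7,8]=4  [3,6,7,8]=12  [5,6,7,8]=3
  size 5 → [0,2,3,6,7]=10  [0,2,6,7,8]=10  [0,3,6,7,8]=20  [0,5,6,7,8]=7  [2,3,6,7,8]=20  [2,5,6,7,8]=7  [3,5,6,7,8]=15  [4,5,6,7,8]=3
  size 6 → [0,2,3,6,7,8]=60  [0,2,5,6,7,8]=24  [0,3,5,6,7,8]=42  [0,4,5,6,7,8]=10  [1,4,5,6,7,8]=3  [2,3,5,6,7,8]=42  [2,4,5,6,7,8]=10  [3,4,5,6,7,8]=18
  size 7 → [0,1,4,5,6,7,8]=13  [0,2,3,5,6,7,8]=168  [0,2,4,5,6,7,8]=44  [0,3,4,5,6,7,8]=70  [1,2,4,5,6,7,8]=13  [1,3,4,5,6,7,8]=21  [2,3,4,5,6,7,8]=70
  first=0(c) contributes 104
  first=1(y) contributes 352
  first=2(b) contributes 104
  first=3(a) contributes 70
|[w]| = 630

630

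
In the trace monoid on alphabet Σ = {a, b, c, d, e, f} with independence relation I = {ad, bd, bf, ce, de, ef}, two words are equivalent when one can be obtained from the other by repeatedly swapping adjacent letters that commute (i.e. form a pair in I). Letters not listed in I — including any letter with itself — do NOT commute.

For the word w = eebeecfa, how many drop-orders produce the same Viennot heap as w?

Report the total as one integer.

6

0(e) covers ∅
1(e) covers 0:e
2(b) covers 1:e
3(e) covers 2:b
4(e) covers 3:e
5(c) covers 2:b
6(f) covers 5:c
7(a) covers 4:e, 6:f
floor of heap: 0:e
completions by unplaced set U, small U first (add the entries for U minus each lowest piece of U):
  |U|=1: {7}:1
  |U|=2: {4,7}:1  {6,7}:1
  |U|=3: {3,4,7}:1  {4,6,7}:2  {5,6,7}:1
  |U|=4: {3,4,6,7}:3  {4,5,6,7}:3
  |U|=5: {3,4,5,6,7}:6
  |U|=6: {2,3,4,5,6,7}:6
  start at 0(e): 6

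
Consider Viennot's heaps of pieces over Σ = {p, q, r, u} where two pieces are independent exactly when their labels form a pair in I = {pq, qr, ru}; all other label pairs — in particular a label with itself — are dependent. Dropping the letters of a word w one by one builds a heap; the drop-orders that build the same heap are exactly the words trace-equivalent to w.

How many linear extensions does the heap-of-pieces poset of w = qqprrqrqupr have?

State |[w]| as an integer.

#0=q has no predecessor
#1=q depends on [0:q]
#2=p has no predecessor
#3=r depends on [2:p]
#4=r depends on [3:r]
#5=q depends on [1:q]
#6=r depends on [4:r]
#7=q depends on [5:q]
#8=u depends on [2:p, 7:q]
#9=p depends on [6:r, 8:u]
#10=r depends on [9:p]
sources: [0:q, 2:p]
N(rest) = Σ N(rest − s) over sources s of rest; N(one piece) = 1:
  size 1 → [10]=1
  size 2 → [9,10]=1
  size 3 → [6,9,10]=1  [8,9,10]=1
  size 4 → [4,6,9,10]=1  [6,8,9,10]=2  [7,8,9,10]=1
  size 5 → [3,4,6,9,10]=1  [4,6,8,9,10]=3  [5,7,8,9,10]=1  [6,7,8,9,10]=3
  size 6 → [1,5,7,8,9,10]=1  [3,4,6,8,9,10]=4  [4,6,7,8,9,10]=6  [5,6,7,8,9,10]=4
  size 7 → [0,1,5,7,8,9,10]=1  [1,5,6,7,8,9,10]=5  [2,3,4,6,8,9,10]=4  [3,4,6,7,8,9,10]=10  [4,5,6,7,8,9,10]=10
  size 8 → [0,1,5,6,7,8,9,10]=6  [1,4,5,6,7,8,9,10]=15  [2,3,4,6,7,8,9,10]=14  [3,4,5,6,7,8,9,10]=20
  size 9 → [0,1,4,5,6,7,8,9,10]=21  [1,3,4,5,6,7,8,9,10]=35  [2,3,4,5,6,7,8,9,10]=34
  first=0(q) contributes 69
  first=2(p) contributes 56
|[w]| = 125

125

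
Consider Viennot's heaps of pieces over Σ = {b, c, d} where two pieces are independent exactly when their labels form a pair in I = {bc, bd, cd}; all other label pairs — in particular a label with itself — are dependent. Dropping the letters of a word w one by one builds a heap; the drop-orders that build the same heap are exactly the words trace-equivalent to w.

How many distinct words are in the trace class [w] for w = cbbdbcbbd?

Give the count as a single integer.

756

piece 0:c — minimal
piece 1:b — minimal
piece 2:b rests on {1:b}
piece 3:d — minimal
piece 4:b rests on {2:b}
piece 5:c rests on {0:c}
piece 6:b rests on {4:b}
piece 7:b rests on {6:b}
piece 8:d rests on {3:d}
minimal pieces: {0:c, 1:b, 3:d}
ways to finish when only these pieces remain (= sum over removing one remaining piece with nothing left below it):
  1 left: {5}→1  {7}→1  {8}→1
  2 left: {0,5}→1  {3,8}→1  {5,7}→2  {5,8}→2  {6,7}→1  {7,8}→2
  3 left: {0,5,7}→3  {0,5,8}→3  {3,5,8}→3  {3,7,8}→3  {4,6,7}→1  {5,6,7}→3  {5,7,8}→6  {6,7,8}→3
  4 left: {0,3,5,8}→6  {0,5,6,7}→6  {0,5,7,8}→12  {2,4,6,7}→1  {3,5,7,8}→12  {3,6,7,8}→6  {4,5,6,7}→4  {4,6,7,8}→4  {5,6,7,8}→12
  5 left: {0,3,5,7,8}→30  {0,4,5,6,7}→10  {0,5,6,7,8}→30  {1,2,4,6,7}→1  {2,4,5,6,7}→5  {2,4,6,7,8}→5  {3,4,6,7,8}→10  {3,5,6,7,8}→30  {4,5,6,7,8}→20
  6 left: {0,2,4,5,6,7}→15  {0,3,5,6,7,8}→90  {0,4,5,6,7,8}→60  {1,2,4,5,6,7}→6  {1,2,4,6,7,8}→6  {2,3,4,6,7,8}→15  {2,4,5,6,7,8}→30  {3,4,5,6,7,8}→60
  7 left: {0,1,2,4,5,6,7}→21  {0,2,4,5,6,7,8}→105  {0,3,4,5,6,7,8}→210  {1,2,3,4,6,7,8}→21  {1,2,4,5,6,7,8}→42  {2,3,4,5,6,7,8}→105
  placing 0:c first → 168 extensions
  placing 1:b first → 420 extensions
  placing 3:d first → 168 extensions
total linear extensions = 756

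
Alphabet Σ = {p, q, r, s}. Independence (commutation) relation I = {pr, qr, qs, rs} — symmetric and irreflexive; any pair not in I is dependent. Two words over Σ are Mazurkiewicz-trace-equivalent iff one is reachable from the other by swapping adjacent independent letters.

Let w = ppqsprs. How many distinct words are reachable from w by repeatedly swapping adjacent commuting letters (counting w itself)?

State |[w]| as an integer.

14

0(p) covers ∅
1(p) covers 0:p
2(q) covers 1:p
3(s) covers 1:p
4(p) covers 2:q, 3:s
5(r) covers ∅
6(s) covers 4:p
floor of heap: 0:p, 5:r
completions by unplaced set U, small U first (add the entries for U minus each lowest piece of U):
  |U|=1: {5}:1  {6}:1
  |U|=2: {4,6}:1  {5,6}:2
  |U|=3: {2,4,6}:1  {3,4,6}:1  {4,5,6}:3
  |U|=4: {2,3,4,6}:2  {2,4,5,6}:4  {3,4,5,6}:4
  |U|=5: {1,2,3,4,6}:2  {2,3,4,5,6}:10
  start at 0(p): 12
  start at 5(r): 2
sum over floor = 14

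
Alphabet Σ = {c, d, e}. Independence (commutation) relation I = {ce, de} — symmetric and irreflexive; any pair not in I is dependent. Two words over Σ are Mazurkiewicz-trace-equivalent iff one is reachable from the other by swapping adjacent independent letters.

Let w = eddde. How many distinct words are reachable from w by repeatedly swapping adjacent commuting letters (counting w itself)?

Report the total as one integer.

10

0(e) covers ∅
1(d) covers ∅
2(d) covers 1:d
3(d) covers 2:d
4(e) covers 0:e
floor of heap: 0:e, 1:d
completions by unplaced set U, small U first (add the entries for U minus each lowest piece of U):
  |U|=1: {3}:1  {4}:1
  |U|=2: {0,4}:1  {2,3}:1  {3,4}:2
  |U|=3: {0,3,4}:3  {1,2,3}:1  {2,3,4}:3
  start at 0(e): 4
  start at 1(d): 6
sum over floor = 10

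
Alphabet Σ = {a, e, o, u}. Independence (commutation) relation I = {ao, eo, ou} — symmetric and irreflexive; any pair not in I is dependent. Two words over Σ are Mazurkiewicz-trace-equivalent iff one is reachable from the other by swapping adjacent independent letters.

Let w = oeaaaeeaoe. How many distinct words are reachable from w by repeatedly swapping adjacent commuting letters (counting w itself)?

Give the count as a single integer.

0(o) covers ∅
1(e) covers ∅
2(a) covers 1:e
3(a) covers 2:a
4(a) covers 3:a
5(e) covers 4:a
6(e) covers 5:e
7(a) covers 6:e
8(o) covers 0:o
9(e) covers 7:a
floor of heap: 0:o, 1:e
completions by unplaced set U, small U first (add the entries for U minus each lowest piece of U):
  |U|=1: {8}:1  {9}:1
  |U|=2: {0,8}:1  {7,9}:1  {8,9}:2
  |U|=3: {0,8,9}:3  {6,7,9}:1  {7,8,9}:3
  |U|=4: {0,7,8,9}:6  {5,6,7,9}:1  {6,7,8,9}:4
  |U|=5: {0,6,7,8,9}:10  {4,5,6,7,9}:1  {5,6,7,8,9}:5
  |U|=6: {0,5,6,7,8,9}:15  {3,4,5,6,7,9}:1  {4,5,6,7,8,9}:6
  |U|=7: {0,4,5,6,7,8,9}:21  {2,3,4,5,6,7,9}:1  {3,4,5,6,7,8,9}:7
  |U|=8: {0,3,4,5,6,7,8,9}:28  {1,2,3,4,5,6,7,9}:1  {2,3,4,5,6,7,8,9}:8
  start at 0(o): 9
  start at 1(e): 36
sum over floor = 45

45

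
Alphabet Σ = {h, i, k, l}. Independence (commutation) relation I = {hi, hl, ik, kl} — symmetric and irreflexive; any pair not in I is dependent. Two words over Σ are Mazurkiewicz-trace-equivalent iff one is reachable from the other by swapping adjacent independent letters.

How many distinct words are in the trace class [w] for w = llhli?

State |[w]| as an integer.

5

drop 0:l onto floor
drop 1:l onto {0:l}
drop 2:h onto floor
drop 3:l onto {1:l}
drop 4:i onto {3:l}
ground layer = {0:l, 2:h}
drop-orders for the pieces not yet dropped (sum over which currently-grounded one goes next):
  1 to go: {2} 1  {4} 1
  2 to go: {2,4} 2  {3,4} 1
  3 to go: {1,3,4} 1  {2,3,4} 3
  if 0:l drops first: 4 orders
  if 2:h drops first: 1 orders
heap linearizations: 5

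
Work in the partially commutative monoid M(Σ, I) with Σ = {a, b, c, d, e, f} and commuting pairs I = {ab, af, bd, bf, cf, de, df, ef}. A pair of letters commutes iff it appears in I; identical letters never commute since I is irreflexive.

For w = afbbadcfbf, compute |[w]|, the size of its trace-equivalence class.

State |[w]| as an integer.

1200

#0=a has no predecessor
#1=f has no predecessor
#2=b has no predecessor
#3=b depends on [2:b]
#4=a depends on [0:a]
#5=d depends on [4:a]
#6=c depends on [3:b, 5:d]
#7=f depends on [1:f]
#8=b depends on [6:c]
#9=f depends on [7:f]
sources: [0:a, 1:f, 2:b]
N(rest) = Σ N(rest − s) over sources s of rest; N(one piece) = 1:
  size 1 → [8]=1  [9]=1
  size 2 → [6,8]=1  [7,9]=1  [8,9]=2
  size 3 → [1,7,9]=1  [3,6,8]=1  [5,6,8]=1  [6,8,9]=3  [7,8,9]=3
  size 4 → [1,7,8,9]=4  [2,3,6,8]=1  [3,5,6,8]=2  [3,6,8,9]=4  [4,5,6,8]=1  [5,6,8,9]=4  [6,7,8,9]=6
  size 5 → [0,4,5,6,8]=1  [1,6,7,8,9]=10  [2,3,5,6,8]=3  [2,3,6,8,9]=5  [3,4,5,6,8]=3  [3,5,6,8,9]=10  [3,6,7,8,9]=10  [4,5,6,8,9]=5  [5,6,7,8,9]=10
  size 6 → [0,3,4,5,6,8]=4  [0,4,5,6,8,9]=6  [1,3,6,7,8,9]=20  [1,5,6,7,8,9]=20  [2,3,4,5,6,8]=6  [2,3,5,6,8,9]=18  [2,3,6,7,8,9]=15  [3,4,5,6,8,9]=18  [3,5,6,7,8,9]=30  [4,5,6,7,8,9]=15
  size 7 → [0,2,3,4,5,6,8]=10  [0,3,4,5,6,8,9]=28  [0,4,5,6,7,8,9]=21  [1,2,3,6,7,8,9]=35  [1,3,5,6,7,8,9]=70  [1,4,5,6,7,8,9]=35  [2,3,4,5,6,8,9]=42  [2,3,5,6,7,8,9]=63  [3,4,5,6,7,8,9]=63
  size 8 → [0,1,4,5,6,7,8,9]=56  [0,2,3,4,5,6,8,9]=80  [0,3,4,5,6,7,8,9]=112  [1,2,3,5,6,7,8,9]=168  [1,3,4,5,6,7,8,9]=168  [2,3,4,5,6,7,8,9]=168
  first=0(a) contributes 504
  first=1(f) contributes 360
  first=2(b) contributes 336
|[w]| = 1200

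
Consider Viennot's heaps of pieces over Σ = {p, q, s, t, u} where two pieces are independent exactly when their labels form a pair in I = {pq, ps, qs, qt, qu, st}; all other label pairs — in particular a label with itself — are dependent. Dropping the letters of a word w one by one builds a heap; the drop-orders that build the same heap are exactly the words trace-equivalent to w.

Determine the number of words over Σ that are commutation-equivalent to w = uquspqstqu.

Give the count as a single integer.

0(u) covers ∅
1(q) covers ∅
2(u) covers 0:u
3(s) covers 2:u
4(p) covers 2:u
5(q) covers 1:q
6(s) covers 3:s
7(t) covers 4:p
8(q) covers 5:q
9(u) covers 6:s, 7:t
floor of heap: 0:u, 1:q
completions by unplaced set U, small U first (add the entries for U minus each lowest piece of U):
  |U|=1: {8}:1  {9}:1
  |U|=2: {5,8}:1  {6,9}:1  {7,9}:1  {8,9}:2
  |U|=3: {1,5,8}:1  {3,6,9}:1  {4,7,9}:1  {5,8,9}:3  {6,7,9}:2  {6,8,9}:3  {7,8,9}:3
  |U|=4: {1,5,8,9}:4  {3,6,7,9}:3  {3,6,8,9}:4  {4,6,7,9}:3  {4,7,8,9}:4  {5,6,8,9}:6  {5,7,8,9}:6  {6,7,8,9}:8
  |U|=5: {1,5,6,8,9}:10  {1,5,7,8,9}:10  {3,4,6,7,9}:6  {3,5,6,8,9}:10  {3,6,7,8,9}:15  {4,5,7,8,9}:10  {4,6,7,8,9}:15  {5,6,7,8,9}:20
  |U|=6: {1,3,5,6,8,9}:20  {1,4,5,7,8,9}:20  {1,5,6,7,8,9}:40  {2,3,4,6,7,9}:6  {3,4,6,7,8,9}:36  {3,5,6,7,8,9}:45  {4,5,6,7,8,9}:45
  |U|=7: {0,2,3,4,6,7,9}:6  {1,3,5,6,7,8,9}:105  {1,4,5,6,7,8,9}:105  {2,3,4,6,7,8,9}:42  {3,4,5,6,7,8,9}:126
  |U|=8: {0,2,3,4,6,7,8,9}:48  {1,3,4,5,6,7,8,9}:336  {2,3,4,5,6,7,8,9}:168
  start at 0(u): 504
  start at 1(q): 216
sum over floor = 720

720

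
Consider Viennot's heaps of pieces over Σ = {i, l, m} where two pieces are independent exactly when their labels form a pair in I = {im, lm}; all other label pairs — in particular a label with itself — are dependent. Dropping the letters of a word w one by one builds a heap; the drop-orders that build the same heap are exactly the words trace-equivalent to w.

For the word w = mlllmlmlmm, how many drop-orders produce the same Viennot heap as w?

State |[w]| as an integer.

252

#0=m has no predecessor
#1=l has no predecessor
#2=l depends on [1:l]
#3=l depends on [2:l]
#4=m depends on [0:m]
#5=l depends on [3:l]
#6=m depends on [4:m]
#7=l depends on [5:l]
#8=m depends on [6:m]
#9=m depends on [8:m]
sources: [0:m, 1:l]
N(rest) = Σ N(rest − s) over sources s of rest; N(one piece) = 1:
  size 1 → [7]=1  [9]=1
  size 2 → [5,7]=1  [7,9]=2  [8,9]=1
  size 3 → [3,5,7]=1  [5,7,9]=3  [6,8,9]=1  [7,8,9]=3
  size 4 → [2,3,5,7]=1  [3,5,7,9]=4  [4,6,8,9]=1  [5,7,8,9]=6  [6,7,8,9]=4
  size 5 → [0,4,6,8,9]=1  [1,2,3,5,7]=1  [2,3,5,7,9]=5  [3,5,7,8,9]=10  [4,6,7,8,9]=5  [5,6,7,8,9]=10
  size 6 → [0,4,6,7,8,9]=6  [1,2,3,5,7,9]=6  [2,3,5,7,8,9]=15  [3,5,6,7,8,9]=20  [4,5,6,7,8,9]=15
  size 7 → [0,4,5,6,7,8,9]=21  [1,2,3,5,7,8,9]=21  [2,3,5,6,7,8,9]=35  [3,4,5,6,7,8,9]=35
  size 8 → [0,3,4,5,6,7,8,9]=56  [1,2,3,5,6,7,8,9]=56  [2,3,4,5,6,7,8,9]=70
  first=0(m) contributes 126
  first=1(l) contributes 126
|[w]| = 252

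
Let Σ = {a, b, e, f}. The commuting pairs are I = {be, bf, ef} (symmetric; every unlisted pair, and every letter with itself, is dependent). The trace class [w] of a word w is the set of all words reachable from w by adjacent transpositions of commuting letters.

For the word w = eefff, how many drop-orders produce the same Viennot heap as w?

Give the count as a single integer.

10

piece 0:e — minimal
piece 1:e rests on {0:e}
piece 2:f — minimal
piece 3:f rests on {2:f}
piece 4:f rests on {3:f}
minimal pieces: {0:e, 2:f}
ways to finish when only these pieces remain (= sum over removing one remaining piece with nothing left below it):
  1 left: {1}→1  {4}→1
  2 left: {0,1}→1  {1,4}→2  {3,4}→1
  3 left: {0,1,4}→3  {1,3,4}→3  {2,3,4}→1
  placing 0:e first → 4 extensions
  placing 2:f first → 6 extensions
total linear extensions = 10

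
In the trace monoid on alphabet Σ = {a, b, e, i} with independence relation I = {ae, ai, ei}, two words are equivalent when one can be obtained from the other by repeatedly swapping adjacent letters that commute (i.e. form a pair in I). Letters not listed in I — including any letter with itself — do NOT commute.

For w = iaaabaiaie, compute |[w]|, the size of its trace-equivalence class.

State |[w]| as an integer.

0(i) covers ∅
1(a) covers ∅
2(a) covers 1:a
3(a) covers 2:a
4(b) covers 0:i, 3:a
5(a) covers 4:b
6(i) covers 4:b
7(a) covers 5:a
8(i) covers 6:i
9(e) covers 4:b
floor of heap: 0:i, 1:a
completions by unplaced set U, small U first (add the entries for U minus each lowest piece of U):
  |U|=1: {7}:1  {8}:1  {9}:1
  |U|=2: {5,7}:1  {6,8}:1  {7,8}:2  {7,9}:2  {8,9}:2
  |U|=3: {5,7,8}:3  {5,7,9}:3  {6,7,8}:3  {6,8,9}:3  {7,8,9}:6
  |U|=4: {5,6,7,8}:6  {5,7,8,9}:12  {6,7,8,9}:12
  |U|=5: {5,6,7,8,9}:30
  |U|=6: {4,5,6,7,8,9}:30
  |U|=7: {0,4,5,6,7,8,9}:30  {3,4,5,6,7,8,9}:30
  |U|=8: {0,3,4,5,6,7,8,9}:60  {2,3,4,5,6,7,8,9}:30
  start at 0(i): 30
  start at 1(a): 90
sum over floor = 120

120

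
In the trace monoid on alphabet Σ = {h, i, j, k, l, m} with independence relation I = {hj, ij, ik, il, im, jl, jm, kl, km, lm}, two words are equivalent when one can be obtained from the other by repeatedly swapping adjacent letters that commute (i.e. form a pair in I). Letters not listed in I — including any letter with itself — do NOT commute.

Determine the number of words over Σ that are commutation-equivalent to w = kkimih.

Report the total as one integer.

0(k) covers ∅
1(k) covers 0:k
2(i) covers ∅
3(m) covers ∅
4(i) covers 2:i
5(h) covers 1:k, 3:m, 4:i
floor of heap: 0:k, 2:i, 3:m
completions by unplaced set U, small U first (add the entries for U minus each lowest piece of U):
  |U|=1: {5}:1
  |U|=2: {1,5}:1  {3,5}:1  {4,5}:1
  |U|=3: {0,1,5}:1  {1,3,5}:2  {1,4,5}:2  {2,4,5}:1  {3,4,5}:2
  |U|=4: {0,1,3,5}:3  {0,1,4,5}:3  {1,2,4,5}:3  {1,3,4,5}:6  {2,3,4,5}:3
  start at 0(k): 12
  start at 2(i): 12
  start at 3(m): 6
sum over floor = 30

30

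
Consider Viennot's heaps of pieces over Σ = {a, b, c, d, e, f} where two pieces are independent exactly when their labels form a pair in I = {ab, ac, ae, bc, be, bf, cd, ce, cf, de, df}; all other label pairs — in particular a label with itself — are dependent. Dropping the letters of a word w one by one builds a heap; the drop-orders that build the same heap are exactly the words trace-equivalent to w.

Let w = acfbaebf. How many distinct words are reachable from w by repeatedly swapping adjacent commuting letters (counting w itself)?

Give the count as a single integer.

336

drop 0:a onto floor
drop 1:c onto floor
drop 2:f onto {0:a}
drop 3:b onto floor
drop 4:a onto {2:f}
drop 5:e onto {2:f}
drop 6:b onto {3:b}
drop 7:f onto {4:a, 5:e}
ground layer = {0:a, 1:c, 3:b}
drop-orders for the pieces not yet dropped (sum over which currently-grounded one goes next):
  1 to go: {1} 1  {6} 1  {7} 1
  2 to go: {1,6} 2  {1,7} 2  {3,6} 1  {4,7} 1  {5,7} 1  {6,7} 2
  3 to go: {1,3,6} 3  {1,4,7} 3  {1,5,7} 3  {1,6,7} 6  {3,6,7} 3  {4,5,7} 2  {4,6,7} 3  {5,6,7} 3
  4 to go: {1,3,6,7} 12  {1,4,5,7} 8  {1,4,6,7} 12  {1,5,6,7} 12  {2,4,5,7} 2  {3,4,6,7} 6  {3,5,6,7} 6  {4,5,6,7} 8
  5 to go: {0,2,4,5,7} 2  {1,2,4,5,7} 10  {1,3,4,6,7} 30  {1,3,5,6,7} 30  {1,4,5,6,7} 40  {2,4,5,6,7} 10  {3,4,5,6,7} 20
  6 to go: {0,1,2,4,5,7} 12  {0,2,4,5,6,7} 12  {1,2,4,5,6,7} 60  {1,3,4,5,6,7} 120  {2,3,4,5,6,7} 30
  if 0:a drops first: 210 orders
  if 1:c drops first: 42 orders
  if 3:b drops first: 84 orders
heap linearizations: 336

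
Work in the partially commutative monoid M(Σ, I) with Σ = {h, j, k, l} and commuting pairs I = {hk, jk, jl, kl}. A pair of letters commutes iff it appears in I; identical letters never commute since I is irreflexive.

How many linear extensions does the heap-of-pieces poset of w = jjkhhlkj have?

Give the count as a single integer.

piece 0:j — minimal
piece 1:j rests on {0:j}
piece 2:k — minimal
piece 3:h rests on {1:j}
piece 4:h rests on {3:h}
piece 5:l rests on {4:h}
piece 6:k rests on {2:k}
piece 7:j rests on {4:h}
minimal pieces: {0:j, 2:k}
ways to finish when only these pieces remain (= sum over removing one remaining piece with nothing left below it):
  1 left: {5}→1  {6}→1  {7}→1
  2 left: {2,6}→1  {5,6}→2  {5,7}→2  {6,7}→2
  3 left: {2,5,6}→3  {2,6,7}→3  {4,5,7}→2  {5,6,7}→6
  4 left: {2,5,6,7}→12  {3,4,5,7}→2  {4,5,6,7}→8
  5 left: {1,3,4,5,7}→2  {2,4,5,6,7}→20  {3,4,5,6,7}→10
  6 left: {0,1,3,4,5,7}→2  {1,3,4,5,6,7}→12  {2,3,4,5,6,7}→30
  placing 0:j first → 42 extensions
  placing 2:k first → 14 extensions
total linear extensions = 56

56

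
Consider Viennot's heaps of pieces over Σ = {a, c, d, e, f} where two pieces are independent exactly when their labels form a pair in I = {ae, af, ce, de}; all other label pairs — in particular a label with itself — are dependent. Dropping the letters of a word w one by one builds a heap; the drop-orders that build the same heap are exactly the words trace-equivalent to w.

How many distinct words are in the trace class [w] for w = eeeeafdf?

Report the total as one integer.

6

drop 0:e onto floor
drop 1:e onto {0:e}
drop 2:e onto {1:e}
drop 3:e onto {2:e}
drop 4:a onto floor
drop 5:f onto {3:e}
drop 6:d onto {4:a, 5:f}
drop 7:f onto {6:d}
ground layer = {0:e, 4:a}
drop-orders for the pieces not yet dropped (sum over which currently-grounded one goes next):
  1 to go: {7} 1
  2 to go: {6,7} 1
  3 to go: {4,6,7} 1  {5,6,7} 1
  4 to go: {3,5,6,7} 1  {4,5,6,7} 2
  5 to go: {2,3,5,6,7} 1  {3,4,5,6,7} 3
  6 to go: {1,2,3,5,6,7} 1  {2,3,4,5,6,7} 4
  if 0:e drops first: 5 orders
  if 4:a drops first: 1 orders
heap linearizations: 6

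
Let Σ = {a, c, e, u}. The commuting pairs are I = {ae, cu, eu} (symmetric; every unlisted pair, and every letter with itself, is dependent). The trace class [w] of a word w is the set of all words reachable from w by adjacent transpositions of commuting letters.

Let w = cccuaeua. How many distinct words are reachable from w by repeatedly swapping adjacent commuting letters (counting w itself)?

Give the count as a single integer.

17

#0=c has no predecessor
#1=c depends on [0:c]
#2=c depends on [1:c]
#3=u has no predecessor
#4=a depends on [2:c, 3:u]
#5=e depends on [2:c]
#6=u depends on [4:a]
#7=a depends on [6:u]
sources: [0:c, 3:u]
N(rest) = Σ N(rest − s) over sources s of rest; N(one piece) = 1:
  size 1 → [5]=1  [7]=1
  size 2 → [5,7]=2  [6,7]=1
  size 3 → [4,6,7]=1  [5,6,7]=3
  size 4 → [3,4,6,7]=1  [4,5,6,7]=4
  size 5 → [2,4,5,6,7]=4  [3,4,5,6,7]=5
  size 6 → [1,2,4,5,6,7]=4  [2,3,4,5,6,7]=9
  first=0(c) contributes 13
  first=3(u) contributes 4
|[w]| = 17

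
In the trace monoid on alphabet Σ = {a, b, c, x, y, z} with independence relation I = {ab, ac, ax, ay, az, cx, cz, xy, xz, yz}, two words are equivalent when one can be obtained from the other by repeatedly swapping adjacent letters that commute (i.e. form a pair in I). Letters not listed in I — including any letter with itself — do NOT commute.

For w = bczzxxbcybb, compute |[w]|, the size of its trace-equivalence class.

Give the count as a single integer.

30

drop 0:b onto floor
drop 1:c onto {0:b}
drop 2:z onto {0:b}
drop 3:z onto {2:z}
drop 4:x onto {0:b}
drop 5:x onto {4:x}
drop 6:b onto {1:c, 3:z, 5:x}
drop 7:c onto {6:b}
drop 8:y onto {7:c}
drop 9:b onto {8:y}
drop 10:b onto {9:b}
ground layer = {0:b}
drop-orders for the pieces not yet dropped (sum over which currently-grounded one goes next):
  1 to go: {10} 1
  2 to go: {9,10} 1
  3 to go: {8,9,10} 1
  4 to go: {7,8,9,10} 1
  5 to go: {6,7,8,9,10} 1
  6 to go: {1,6,7,8,9,10} 1  {3,6,7,8,9,10} 1  {5,6,7,8,9,10} 1
  7 to go: {1,3,6,7,8,9,10} 2  {1,5,6,7,8,9,10} 2  {2,3,6,7,8,9,10} 1  {3,5,6,7,8,9,10} 2  {4,5,6,7,8,9,10} 1
  8 to go: {1,2,3,6,7,8,9,10} 3  {1,3,5,6,7,8,9,10} 6  {1,4,5,6,7,8,9,10} 3  {2,3,5,6,7,8,9,10} 3  {3,4,5,6,7,8,9,10} 3
  9 to go: {1,2,3,5,6,7,8,9,10} 12  {1,3,4,5,6,7,8,9,10} 12  {2,3,4,5,6,7,8,9,10} 6
  if 0:b drops first: 30 orders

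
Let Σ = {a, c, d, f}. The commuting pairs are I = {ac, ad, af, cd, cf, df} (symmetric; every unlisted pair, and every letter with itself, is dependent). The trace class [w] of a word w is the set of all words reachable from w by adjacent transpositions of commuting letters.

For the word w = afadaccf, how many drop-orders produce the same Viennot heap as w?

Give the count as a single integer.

drop 0:a onto floor
drop 1:f onto floor
drop 2:a onto {0:a}
drop 3:d onto floor
drop 4:a onto {2:a}
drop 5:c onto floor
drop 6:c onto {5:c}
drop 7:f onto {1:f}
ground layer = {0:a, 1:f, 3:d, 5:c}
drop-orders for the pieces not yet dropped (sum over which currently-grounded one goes next):
  1 to go: {3} 1  {4} 1  {6} 1  {7} 1
  2 to go: {1,7} 1  {2,4} 1  {3,4} 2  {3,6} 2  {3,7} 2  {4,6} 2  {4,7} 2  {5,6} 1  {6,7} 2
  3 to go: {0,2,4} 1  {1,3,7} 3  {1,4,7} 3  {1,6,7} 3  {2,3,4} 3  {2,4,6} 3  {2,4,7} 3  {3,4,6} 6  {3,4,7} 6  {3,5,6} 3  {3,6,7} 6  {4,5,6} 3  {4,6,7} 6  {5,6,7} 3
  4 to go: {0,2,3,4} 4  {0,2,4,6} 4  {0,2,4,7} 4  {1,2,4,7} 6  {1,3,4,7} 12  {1,3,6,7} 12  {1,4,6,7} 12  {1,5,6,7} 6  {2,3,4,6} 12  {2,3,4,7} 12  {2,4,5,6} 6  {2,4,6,7} 12  {3,4,5,6} 12  {3,4,6,7} 24  {3,5,6,7} 12  {4,5,6,7} 12
  5 to go: {0,1,2,4,7} 10  {0,2,3,4,6} 20  {0,2,3,4,7} 20  {0,2,4,5,6} 10  {0,2,4,6,7} 20  {1,2,3,4,7} 30  {1,2,4,6,7} 30  {1,3,4,6,7} 60  {1,3,5,6,7} 30  {1,4,5,6,7} 30  {2,3,4,5,6} 30  {2,3,4,6,7} 60  {2,4,5,6,7} 30  {3,4,5,6,7} 60
  6 to go: {0,1,2,3,4,7} 60  {0,1,2,4,6,7} 60  {0,2,3,4,5,6} 60  {0,2,3,4,6,7} 120  {0,2,4,5,6,7} 60  {1,2,3,4,6,7} 180  {1,2,4,5,6,7} 90  {1,3,4,5,6,7} 180  {2,3,4,5,6,7} 180
  if 0:a drops first: 630 orders
  if 1:f drops first: 420 orders
  if 3:d drops first: 210 orders
  if 5:c drops first: 420 orders
heap linearizations: 1680

1680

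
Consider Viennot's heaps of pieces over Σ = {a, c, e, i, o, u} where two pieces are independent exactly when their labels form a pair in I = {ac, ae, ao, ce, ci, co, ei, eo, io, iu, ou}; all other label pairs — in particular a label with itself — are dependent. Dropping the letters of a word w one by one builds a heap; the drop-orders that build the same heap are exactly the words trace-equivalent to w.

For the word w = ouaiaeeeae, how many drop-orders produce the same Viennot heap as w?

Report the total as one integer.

0(o) covers ∅
1(u) covers ∅
2(a) covers 1:u
3(i) covers 2:a
4(a) covers 3:i
5(e) covers 1:u
6(e) covers 5:e
7(e) covers 6:e
8(a) covers 4:a
9(e) covers 7:e
floor of heap: 0:o, 1:u
completions by unplaced set U, small U first (add the entries for U minus each lowest piece of U):
  |U|=1: {0}:1  {8}:1  {9}:1
  |U|=2: {0,8}:2  {0,9}:2  {4,8}:1  {7,9}:1  {8,9}:2
  |U|=3: {0,4,8}:3  {0,7,9}:3  {0,8,9}:6  {3,4,8}:1  {4,8,9}:3  {6,7,9}:1  {7,8,9}:3
  |U|=4: {0,3,4,8}:4  {0,4,8,9}:12  {0,6,7,9}:4  {0,7,8,9}:12  {2,3,4,8}:1  {3,4,8,9}:4  {4,7,8,9}:6  {5,6,7,9}:1  {6,7,8,9}:4
  |U|=5: {0,2,3,4,8}:5  {0,3,4,8,9}:20  {0,4,7,8,9}:30  {0,5,6,7,9}:5  {0,6,7,8,9}:20  {2,3,4,8,9}:5  {3,4,7,8,9}:10  {4,6,7,8,9}:10  {5,6,7,8,9}:5
  |U|=6: {0,2,3,4,8,9}:30  {0,3,4,7,8,9}:60  {0,4,6,7,8,9}:60  {0,5,6,7,8,9}:30  {2,3,4,7,8,9}:15  {3,4,6,7,8,9}:20  {4,5,6,7,8,9}:15
  |U|=7: {0,2,3,4,7,8,9}:105  {0,3,4,6,7,8,9}:140  {0,4,5,6,7,8,9}:105  {2,3,4,6,7,8,9}:35  {3,4,5,6,7,8,9}:35
  |U|=8: {0,2,3,4,6,7,8,9}:280  {0,3,4,5,6,7,8,9}:280  {2,3,4,5,6,7,8,9}:70
  start at 0(o): 70
  start at 1(u): 630
sum over floor = 700

700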